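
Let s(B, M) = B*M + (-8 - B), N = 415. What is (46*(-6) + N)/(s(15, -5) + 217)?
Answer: 139/119 ≈ 1.1681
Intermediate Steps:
s(B, M) = -8 - B + B*M
(46*(-6) + N)/(s(15, -5) + 217) = (46*(-6) + 415)/((-8 - 1*15 + 15*(-5)) + 217) = (-276 + 415)/((-8 - 15 - 75) + 217) = 139/(-98 + 217) = 139/119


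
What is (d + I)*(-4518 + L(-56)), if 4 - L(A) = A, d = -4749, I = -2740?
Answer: 33385962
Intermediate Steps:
L(A) = 4 - A
(d + I)*(-4518 + L(-56)) = (-4749 - 2740)*(-4518 + (4 - 1*(-56))) = -7489*(-4518 + (4 + 56)) = -7489*(-4518 + 60) = -7489*(-4458) = 33385962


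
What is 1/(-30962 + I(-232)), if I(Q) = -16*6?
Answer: -1/31058 ≈ -3.2198e-5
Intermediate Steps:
I(Q) = -96
1/(-30962 + I(-232)) = 1/(-30962 - 96) = 1/(-31058) = -1/31058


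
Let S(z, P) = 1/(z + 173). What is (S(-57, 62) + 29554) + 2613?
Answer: 3731373/116 ≈ 32167.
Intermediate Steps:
S(z, P) = 1/(173 + z)
(S(-57, 62) + 29554) + 2613 = (1/(173 - 57) + 29554) + 2613 = (1/116 + 29554) + 2613 = 3428265/116 + 2613 = 3731373/116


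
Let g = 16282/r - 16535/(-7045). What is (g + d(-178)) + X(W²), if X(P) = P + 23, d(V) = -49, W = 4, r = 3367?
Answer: -1909289/677729 ≈ -2.8172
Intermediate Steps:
g = 4868001/677729 (g = 16282/3367 - 16535/(-7045) = 16282*(1/3367) - 16535*(-1/7045) = 2326/481 + 3307/1409 = 4868001/677729 ≈ 7.1828)
X(P) = 23 + P
(g + d(-178)) + X(W²) = (4868001/677729 - 49) + (23 + 4²) = -28340720/677729 + (23 + 16) = -28340720/677729 + 39 = -1909289/677729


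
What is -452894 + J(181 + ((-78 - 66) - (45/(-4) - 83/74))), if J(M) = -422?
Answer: -453316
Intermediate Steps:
-452894 + J(181 + ((-78 - 66) - (45/(-4) - 83/74))) = -452894 - 422 = -453316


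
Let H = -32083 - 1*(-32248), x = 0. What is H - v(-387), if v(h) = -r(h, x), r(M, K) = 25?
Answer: 190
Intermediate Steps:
v(h) = -25 (v(h) = -1*25 = -25)
H = 165 (H = -32083 + 32248 = 165)
H - v(-387) = 165 - 1*(-25) = 165 + 25 = 190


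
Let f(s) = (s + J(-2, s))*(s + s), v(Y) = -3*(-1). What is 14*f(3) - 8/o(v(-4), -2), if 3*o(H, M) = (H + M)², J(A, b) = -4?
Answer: -108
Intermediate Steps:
v(Y) = 3
o(H, M) = (H + M)²/3
f(s) = 2*s*(-4 + s) (f(s) = (s - 4)*(s + s) = (-4 + s)*(2*s) = 2*s*(-4 + s))
14*f(3) - 8/o(v(-4), -2) = 14*(2*3*(-4 + 3)) - 8*3/(3 - 2)² = 14*(2*3*(-1)) - 8/((⅓)*1²) = 14*(-6) - 8/((⅓)*1) = -84 - 8/⅓ = -84 - 8*3 = -84 - 24 = -108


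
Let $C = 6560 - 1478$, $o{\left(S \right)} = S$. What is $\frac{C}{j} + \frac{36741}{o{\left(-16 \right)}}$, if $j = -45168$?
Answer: $- \frac{34574975}{15056} \approx -2296.4$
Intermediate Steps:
$C = 5082$ ($C = 6560 - 1478 = 5082$)
$\frac{C}{j} + \frac{36741}{o{\left(-16 \right)}} = \frac{5082}{-45168} + \frac{36741}{-16} = 5082 \left(- \frac{1}{45168}\right) + 36741 \left(- \frac{1}{16}\right) = - \frac{847}{7528} - \frac{36741}{16} = - \frac{34574975}{15056}$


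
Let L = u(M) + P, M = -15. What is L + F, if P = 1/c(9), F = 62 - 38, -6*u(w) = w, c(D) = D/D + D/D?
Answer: 27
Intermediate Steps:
c(D) = 2 (c(D) = 1 + 1 = 2)
u(w) = -w/6
F = 24
P = 1/2 ≈ 0.50000
L = 3 (L = -1/6*(-15) + 1/2 = 5/2 + 1/2 = 3)
L + F = 3 + 24 = 27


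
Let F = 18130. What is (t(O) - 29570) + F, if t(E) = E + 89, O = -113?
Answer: -11464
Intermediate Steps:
t(E) = 89 + E
(t(O) - 29570) + F = ((89 - 113) - 29570) + 18130 = (-24 - 29570) + 18130 = -29594 + 18130 = -11464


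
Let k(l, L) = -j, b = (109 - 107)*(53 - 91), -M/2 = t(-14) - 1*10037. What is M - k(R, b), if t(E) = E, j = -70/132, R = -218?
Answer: 1326697/66 ≈ 20101.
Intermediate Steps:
j = -35/66 (j = -70*1/132 = -35/66 ≈ -0.53030)
M = 20102 (M = -2*(-14 - 1*10037) = -2*(-14 - 10037) = -2*(-10051) = 20102)
b = -76 (b = 2*(-38) = -76)
k(l, L) = 35/66 (k(l, L) = -1*(-35/66) = 35/66)
M - k(R, b) = 20102 - 1*35/66 = 20102 - 35/66 = 1326697/66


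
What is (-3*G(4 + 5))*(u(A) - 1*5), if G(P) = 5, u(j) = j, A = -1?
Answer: 90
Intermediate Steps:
(-3*G(4 + 5))*(u(A) - 1*5) = (-3*5)*(-1 - 1*5) = -15*(-1 - 5) = -15*(-6) = 90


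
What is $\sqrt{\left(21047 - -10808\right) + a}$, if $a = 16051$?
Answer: $\sqrt{47906} \approx 218.87$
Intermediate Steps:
$\sqrt{\left(21047 - -10808\right) + a} = \sqrt{\left(21047 - -10808\right) + 16051} = \sqrt{\left(21047 + 10808\right) + 16051} = \sqrt{31855 + 16051} = \sqrt{47906}$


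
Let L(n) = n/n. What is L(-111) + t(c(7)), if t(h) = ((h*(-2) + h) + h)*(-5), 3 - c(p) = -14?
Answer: 1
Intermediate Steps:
L(n) = 1
c(p) = 17 (c(p) = 3 - 1*(-14) = 3 + 14 = 17)
t(h) = 0 (t(h) = ((-2*h + h) + h)*(-5) = (-h + h)*(-5) = 0*(-5) = 0)
L(-111) + t(c(7)) = 1 + 0 = 1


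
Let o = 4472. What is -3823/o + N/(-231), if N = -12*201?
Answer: 3301117/344344 ≈ 9.5867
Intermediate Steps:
N = -2412
-3823/o + N/(-231) = -3823/4472 - 2412/(-231) = -3823*1/4472 - 2412*(-1/231) = -3823/4472 + 804/77 = 3301117/344344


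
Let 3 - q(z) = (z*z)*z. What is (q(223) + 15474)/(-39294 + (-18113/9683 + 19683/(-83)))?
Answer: 4450062159005/15886124717 ≈ 280.12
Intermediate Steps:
q(z) = 3 - z³ (q(z) = 3 - z*z*z = 3 - z²*z = 3 - z³)
(q(223) + 15474)/(-39294 + (-18113/9683 + 19683/(-83))) = ((3 - 1*223³) + 15474)/(-39294 + (-18113/9683 + 19683/(-83))) = ((3 - 1*11089567) + 15474)/(-39294 + (-18113*1/9683 + 19683*(-1/83))) = ((3 - 11089567) + 15474)/(-39294 + (-18113/9683 - 19683/83)) = (-11089564 + 15474)/(-39294 - 192093868/803689) = -11074090/(-31772249434/803689) = -11074090*(-803689/31772249434) = 4450062159005/15886124717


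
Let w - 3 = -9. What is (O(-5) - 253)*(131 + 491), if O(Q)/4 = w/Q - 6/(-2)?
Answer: -734582/5 ≈ -1.4692e+5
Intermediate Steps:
w = -6 (w = 3 - 9 = -6)
O(Q) = 12 - 24/Q (O(Q) = 4*(-6/Q - 6/(-2)) = 4*(-6/Q - 6*(-½)) = 4*(-6/Q + 3) = 4*(3 - 6/Q) = 12 - 24/Q)
(O(-5) - 253)*(131 + 491) = ((12 - 24/(-5)) - 253)*(131 + 491) = ((12 - 24*(-⅕)) - 253)*622 = ((12 + 24/5) - 253)*622 = (84/5 - 253)*622 = -1181/5*622 = -734582/5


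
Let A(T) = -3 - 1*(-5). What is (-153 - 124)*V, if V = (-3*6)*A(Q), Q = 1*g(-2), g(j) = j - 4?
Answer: 9972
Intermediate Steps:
g(j) = -4 + j
Q = -6 (Q = 1*(-4 - 2) = 1*(-6) = -6)
A(T) = 2 (A(T) = -3 + 5 = 2)
V = -36 (V = -3*6*2 = -18*2 = -36)
(-153 - 124)*V = (-153 - 124)*(-36) = -277*(-36) = 9972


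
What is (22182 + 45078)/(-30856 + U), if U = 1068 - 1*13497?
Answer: -13452/8657 ≈ -1.5539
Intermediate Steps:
U = -12429 (U = 1068 - 13497 = -12429)
(22182 + 45078)/(-30856 + U) = (22182 + 45078)/(-30856 - 12429) = 67260/(-43285) = 67260*(-1/43285) = -13452/8657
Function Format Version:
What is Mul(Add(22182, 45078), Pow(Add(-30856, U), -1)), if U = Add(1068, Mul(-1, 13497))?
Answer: Rational(-13452, 8657) ≈ -1.5539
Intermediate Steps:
U = -12429 (U = Add(1068, -13497) = -12429)
Mul(Add(22182, 45078), Pow(Add(-30856, U), -1)) = Mul(Add(22182, 45078), Pow(Add(-30856, -12429), -1)) = Mul(67260, Pow(-43285, -1)) = Mul(67260, Rational(-1, 43285)) = Rational(-13452, 8657)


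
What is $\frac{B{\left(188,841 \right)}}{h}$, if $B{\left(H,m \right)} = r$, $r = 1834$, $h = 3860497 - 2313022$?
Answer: $\frac{1834}{1547475} \approx 0.0011852$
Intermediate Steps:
$h = 1547475$ ($h = 3860497 - 2313022 = 1547475$)
$B{\left(H,m \right)} = 1834$
$\frac{B{\left(188,841 \right)}}{h} = \frac{1834}{1547475}$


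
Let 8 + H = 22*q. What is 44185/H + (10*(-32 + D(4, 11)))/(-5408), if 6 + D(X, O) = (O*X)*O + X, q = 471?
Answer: 24044935/6999304 ≈ 3.4353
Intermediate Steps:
D(X, O) = -6 + X + X*O² (D(X, O) = -6 + ((O*X)*O + X) = -6 + (X*O² + X) = -6 + (X + X*O²) = -6 + X + X*O²)
H = 10354 (H = -8 + 22*471 = -8 + 10362 = 10354)
44185/H + (10*(-32 + D(4, 11)))/(-5408) = 44185/10354 + (10*(-32 + (-6 + 4 + 4*11²)))/(-5408) = 44185*(1/10354) + (10*(-32 + (-6 + 4 + 4*121)))*(-1/5408) = 44185/10354 + (10*(-32 + (-6 + 4 + 484)))*(-1/5408) = 44185/10354 + (10*(-32 + 482))*(-1/5408) = 44185/10354 + (10*450)*(-1/5408) = 44185/10354 + 4500*(-1/5408) = 44185/10354 - 1125/1352 = 24044935/6999304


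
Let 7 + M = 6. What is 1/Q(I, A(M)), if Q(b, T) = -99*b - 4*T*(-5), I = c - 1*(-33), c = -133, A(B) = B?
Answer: 1/9880 ≈ 0.00010121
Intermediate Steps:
M = -1 (M = -7 + 6 = -1)
I = -100 (I = -133 - 1*(-33) = -133 + 33 = -100)
Q(b, T) = -99*b + 20*T
1/Q(I, A(M)) = 1/(-99*(-100) + 20*(-1)) = 1/(9900 - 20) = 1/9880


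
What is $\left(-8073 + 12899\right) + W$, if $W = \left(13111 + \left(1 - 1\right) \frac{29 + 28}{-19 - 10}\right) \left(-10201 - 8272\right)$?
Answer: $-242194677$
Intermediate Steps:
$W = -242199503$ ($W = \left(13111 + \left(1 + \left(0 - 1\right)\right) \frac{57}{-29}\right) \left(-18473\right) = \left(13111 + \left(1 - 1\right) 57 \left(- \frac{1}{29}\right)\right) \left(-18473\right) = \left(13111 + 0 \left(- \frac{57}{29}\right)\right) \left(-18473\right) = \left(13111 + 0\right) \left(-18473\right) = 13111 \left(-18473\right) = -242199503$)
$\left(-8073 + 12899\right) + W = \left(-8073 + 12899\right) - 242199503 = 4826 - 242199503 = -242194677$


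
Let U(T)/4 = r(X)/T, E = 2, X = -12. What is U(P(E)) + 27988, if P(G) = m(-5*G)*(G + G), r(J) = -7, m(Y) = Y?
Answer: 279887/10 ≈ 27989.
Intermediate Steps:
P(G) = -10*G**2 (P(G) = (-5*G)*(G + G) = (-5*G)*(2*G) = -10*G**2)
U(T) = -28/T (U(T) = 4*(-7/T) = -28/T)
U(P(E)) + 27988 = -28/((-10*2**2)) + 27988 = -28/((-10*4)) + 27988 = -28/(-40) + 27988 = -28*(-1/40) + 27988 = 7/10 + 27988 = 279887/10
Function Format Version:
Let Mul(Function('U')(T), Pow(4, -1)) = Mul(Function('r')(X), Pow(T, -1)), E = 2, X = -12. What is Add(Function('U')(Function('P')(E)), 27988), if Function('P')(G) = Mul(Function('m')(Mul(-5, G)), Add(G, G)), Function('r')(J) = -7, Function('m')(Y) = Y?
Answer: Rational(279887, 10) ≈ 27989.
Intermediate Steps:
Function('P')(G) = Mul(-10, Pow(G, 2)) (Function('P')(G) = Mul(Mul(-5, G), Add(G, G)) = Mul(Mul(-5, G), Mul(2, G)) = Mul(-10, Pow(G, 2)))
Function('U')(T) = Mul(-28, Pow(T, -1)) (Function('U')(T) = Mul(4, Mul(-7, Pow(T, -1))) = Mul(-28, Pow(T, -1)))
Add(Function('U')(Function('P')(E)), 27988) = Add(Mul(-28, Pow(Mul(-10, Pow(2, 2)), -1)), 27988) = Add(Mul(-28, Pow(Mul(-10, 4), -1)), 27988) = Add(Mul(-28, Pow(-40, -1)), 27988) = Add(Mul(-28, Rational(-1, 40)), 27988) = Add(Rational(7, 10), 27988) = Rational(279887, 10)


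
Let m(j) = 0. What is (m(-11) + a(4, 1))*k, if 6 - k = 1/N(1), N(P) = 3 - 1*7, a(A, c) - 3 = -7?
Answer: -25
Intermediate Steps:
a(A, c) = -4 (a(A, c) = 3 - 7 = -4)
N(P) = -4 (N(P) = 3 - 7 = -4)
k = 25/4 (k = 6 - 1/(-4) = 6 - 1*(-1/4) = 6 + 1/4 = 25/4 ≈ 6.2500)
(m(-11) + a(4, 1))*k = (0 - 4)*(25/4) = -4*25/4 = -25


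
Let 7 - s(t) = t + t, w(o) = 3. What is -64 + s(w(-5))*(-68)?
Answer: -132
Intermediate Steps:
s(t) = 7 - 2*t (s(t) = 7 - (t + t) = 7 - 2*t)
-64 + s(w(-5))*(-68) = -64 + (7 - 2*3)*(-68) = -64 + (7 - 6)*(-68) = -64 + 1*(-68) = -64 - 68 = -132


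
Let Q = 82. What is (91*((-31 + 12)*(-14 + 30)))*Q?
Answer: -2268448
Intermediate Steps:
(91*((-31 + 12)*(-14 + 30)))*Q = (91*((-31 + 12)*(-14 + 30)))*82 = (91*(-19*16))*82 = (91*(-304))*82 = -27664*82 = -2268448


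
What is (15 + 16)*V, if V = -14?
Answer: -434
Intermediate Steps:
(15 + 16)*V = (15 + 16)*(-14) = 31*(-14) = -434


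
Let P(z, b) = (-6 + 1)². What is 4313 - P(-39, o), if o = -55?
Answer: 4288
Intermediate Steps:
P(z, b) = 25 (P(z, b) = (-5)² = 25)
4313 - P(-39, o) = 4313 - 1*25 = 4313 - 25 = 4288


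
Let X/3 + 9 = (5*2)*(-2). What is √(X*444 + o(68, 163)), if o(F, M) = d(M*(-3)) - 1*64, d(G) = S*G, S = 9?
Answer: I*√43093 ≈ 207.59*I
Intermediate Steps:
d(G) = 9*G
o(F, M) = -64 - 27*M (o(F, M) = 9*(M*(-3)) - 1*64 = 9*(-3*M) - 64 = -27*M - 64 = -64 - 27*M)
X = -87 (X = -27 + 3*((5*2)*(-2)) = -27 + 3*(10*(-2)) = -27 + 3*(-20) = -27 - 60 = -87)
√(X*444 + o(68, 163)) = √(-87*444 + (-64 - 27*163)) = √(-38628 + (-64 - 4401)) = √(-38628 - 4465) = √(-43093) = I*√43093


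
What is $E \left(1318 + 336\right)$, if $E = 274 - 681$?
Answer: $-673178$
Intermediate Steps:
$E = -407$
$E \left(1318 + 336\right) = - 407 \left(1318 + 336\right) = \left(-407\right) 1654 = -673178$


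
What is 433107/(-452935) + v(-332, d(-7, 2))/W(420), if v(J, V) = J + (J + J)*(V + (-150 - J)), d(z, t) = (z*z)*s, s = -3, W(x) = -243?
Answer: 10571338819/110063205 ≈ 96.048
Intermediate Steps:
d(z, t) = -3*z² (d(z, t) = (z*z)*(-3) = z²*(-3) = -3*z²)
v(J, V) = J + 2*J*(-150 + V - J) (v(J, V) = J + (2*J)*(-150 + V - J) = J + 2*J*(-150 + V - J))
433107/(-452935) + v(-332, d(-7, 2))/W(420) = 433107/(-452935) - 332*(-299 - 2*(-332) + 2*(-3*(-7)²))/(-243) = 433107*(-1/452935) - 332*(-299 + 664 + 2*(-3*49))*(-1/243) = -433107/452935 - 332*(-299 + 664 + 2*(-147))*(-1/243) = -433107/452935 - 332*(-299 + 664 - 294)*(-1/243) = -433107/452935 - 332*71*(-1/243) = -433107/452935 - 23572*(-1/243) = -433107/452935 + 23572/243 = 10571338819/110063205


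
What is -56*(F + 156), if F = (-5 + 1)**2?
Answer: -9632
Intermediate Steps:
F = 16 (F = (-4)**2 = 16)
-56*(F + 156) = -56*(16 + 156) = -56*172 = -9632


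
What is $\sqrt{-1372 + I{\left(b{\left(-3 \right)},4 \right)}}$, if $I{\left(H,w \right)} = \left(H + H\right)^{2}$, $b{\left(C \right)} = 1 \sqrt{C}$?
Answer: $2 i \sqrt{346} \approx 37.202 i$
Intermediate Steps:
$b{\left(C \right)} = \sqrt{C}$
$I{\left(H,w \right)} = 4 H^{2}$ ($I{\left(H,w \right)} = \left(2 H\right)^{2} = 4 H^{2}$)
$\sqrt{-1372 + I{\left(b{\left(-3 \right)},4 \right)}} = \sqrt{-1372 + 4 \left(\sqrt{-3}\right)^{2}} = \sqrt{-1372 + 4 \left(i \sqrt{3}\right)^{2}} = \sqrt{-1372 + 4 \left(-3\right)} = \sqrt{-1372 - 12} = \sqrt{-1384} = 2 i \sqrt{346}$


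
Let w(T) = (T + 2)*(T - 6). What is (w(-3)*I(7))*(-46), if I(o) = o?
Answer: -2898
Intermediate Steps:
w(T) = (-6 + T)*(2 + T) (w(T) = (2 + T)*(-6 + T) = (-6 + T)*(2 + T))
(w(-3)*I(7))*(-46) = ((-12 + (-3)² - 4*(-3))*7)*(-46) = ((-12 + 9 + 12)*7)*(-46) = (9*7)*(-46) = 63*(-46) = -2898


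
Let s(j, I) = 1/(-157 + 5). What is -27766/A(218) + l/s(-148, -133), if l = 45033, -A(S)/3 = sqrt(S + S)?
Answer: -6845016 + 13883*sqrt(109)/327 ≈ -6.8446e+6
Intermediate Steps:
A(S) = -3*sqrt(2)*sqrt(S) (A(S) = -3*sqrt(S + S) = -3*sqrt(2)*sqrt(S))
s(j, I) = -1/152 (s(j, I) = 1/(-152) = -1/152)
-27766/A(218) + l/s(-148, -133) = -27766*(-sqrt(109)/654) + 45033/(-1/152) = -27766*(-sqrt(109)/654) + 45033*(-152) = -(-13883)*sqrt(109)/327 - 6845016 = 13883*sqrt(109)/327 - 6845016 = -6845016 + 13883*sqrt(109)/327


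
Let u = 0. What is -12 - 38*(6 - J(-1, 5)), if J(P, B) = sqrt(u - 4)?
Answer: -240 + 76*I ≈ -240.0 + 76.0*I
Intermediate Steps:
J(P, B) = 2*I (J(P, B) = sqrt(0 - 4) = sqrt(-4) = 2*I)
-12 - 38*(6 - J(-1, 5)) = -12 - 38*(6 - 2*I) = -12 + (-228 + 76*I) = -240 + 76*I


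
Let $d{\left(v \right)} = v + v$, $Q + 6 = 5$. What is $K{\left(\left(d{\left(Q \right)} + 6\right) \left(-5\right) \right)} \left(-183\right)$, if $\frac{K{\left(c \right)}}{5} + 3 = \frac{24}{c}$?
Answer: $3843$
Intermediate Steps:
$Q = -1$ ($Q = -6 + 5 = -1$)
$d{\left(v \right)} = 2 v$
$K{\left(c \right)} = -15 + \frac{120}{c}$ ($K{\left(c \right)} = -15 + 5 \frac{24}{c} = -15 + \frac{120}{c}$)
$K{\left(\left(d{\left(Q \right)} + 6\right) \left(-5\right) \right)} \left(-183\right) = \left(-15 + \frac{120}{\left(2 \left(-1\right) + 6\right) \left(-5\right)}\right) \left(-183\right) = \left(-15 + \frac{120}{\left(-2 + 6\right) \left(-5\right)}\right) \left(-183\right) = \left(-15 + \frac{120}{4 \left(-5\right)}\right) \left(-183\right) = \left(-15 + \frac{120}{-20}\right) \left(-183\right) = \left(-15 + 120 \left(- \frac{1}{20}\right)\right) \left(-183\right) = \left(-15 - 6\right) \left(-183\right) = \left(-21\right) \left(-183\right) = 3843$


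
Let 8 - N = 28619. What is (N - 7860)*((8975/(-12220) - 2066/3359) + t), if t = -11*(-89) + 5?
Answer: -294210351815805/8209396 ≈ -3.5838e+7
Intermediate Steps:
t = 984 (t = 979 + 5 = 984)
N = -28611 (N = 8 - 1*28619 = 8 - 28619 = -28611)
(N - 7860)*((8975/(-12220) - 2066/3359) + t) = (-28611 - 7860)*((8975/(-12220) - 2066/3359) + 984) = -36471*((8975*(-1/12220) - 2066*1/3359) + 984) = -36471*((-1795/2444 - 2066/3359) + 984) = -36471*(-11078709/8209396 + 984) = -36471*8066966955/8209396 = -294210351815805/8209396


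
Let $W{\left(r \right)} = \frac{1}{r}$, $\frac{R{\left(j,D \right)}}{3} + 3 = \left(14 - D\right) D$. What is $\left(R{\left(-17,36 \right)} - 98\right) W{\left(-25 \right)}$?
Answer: $\frac{2483}{25} \approx 99.32$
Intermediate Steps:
$R{\left(j,D \right)} = -9 + 3 D \left(14 - D\right)$ ($R{\left(j,D \right)} = -9 + 3 \left(14 - D\right) D = -9 + 3 D \left(14 - D\right)$)
$\left(R{\left(-17,36 \right)} - 98\right) W{\left(-25 \right)} = \frac{\left(-9 - 3 \cdot 36^{2} + 42 \cdot 36\right) - 98}{-25} = \left(\left(-9 - 3888 + 1512\right) - 98\right) \left(- \frac{1}{25}\right) = \left(-2385 - 98\right) \left(- \frac{1}{25}\right) = \left(-2483\right) \left(- \frac{1}{25}\right) = \frac{2483}{25}$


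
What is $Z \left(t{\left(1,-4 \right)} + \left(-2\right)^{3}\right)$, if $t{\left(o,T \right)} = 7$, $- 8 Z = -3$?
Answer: $- \frac{3}{8} \approx -0.375$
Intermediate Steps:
$Z = \frac{3}{8}$ ($Z = \left(- \frac{1}{8}\right) \left(-3\right) = \frac{3}{8} \approx 0.375$)
$Z \left(t{\left(1,-4 \right)} + \left(-2\right)^{3}\right) = \frac{3 \left(7 + \left(-2\right)^{3}\right)}{8} = \frac{3 \left(7 - 8\right)}{8} = \frac{3}{8} \left(-1\right) = - \frac{3}{8}$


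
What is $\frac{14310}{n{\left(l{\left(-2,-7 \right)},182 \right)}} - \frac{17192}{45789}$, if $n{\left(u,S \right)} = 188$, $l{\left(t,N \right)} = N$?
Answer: $\frac{326004247}{4304166} \approx 75.742$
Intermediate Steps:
$\frac{14310}{n{\left(l{\left(-2,-7 \right)},182 \right)}} - \frac{17192}{45789} = \frac{14310}{188} - \frac{17192}{45789} = 14310 \cdot \frac{1}{188} - \frac{17192}{45789} = \frac{7155}{94} - \frac{17192}{45789} = \frac{326004247}{4304166}$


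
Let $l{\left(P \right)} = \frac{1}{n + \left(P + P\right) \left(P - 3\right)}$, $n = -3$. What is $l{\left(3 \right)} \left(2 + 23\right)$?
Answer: $- \frac{25}{3} \approx -8.3333$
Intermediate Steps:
$l{\left(P \right)} = \frac{1}{-3 + 2 P \left(-3 + P\right)}$ ($l{\left(P \right)} = \frac{1}{-3 + \left(P + P\right) \left(P - 3\right)} = \frac{1}{-3 + 2 P \left(-3 + P\right)}$)
$l{\left(3 \right)} \left(2 + 23\right) = \frac{2 + 23}{-3 - 18 + 2 \cdot 3^{2}} = \frac{1}{-3 - 18 + 2 \cdot 9} \cdot 25 = \frac{1}{-3 - 18 + 18} \cdot 25 = \frac{1}{-3} \cdot 25 = \left(- \frac{1}{3}\right) 25 = - \frac{25}{3}$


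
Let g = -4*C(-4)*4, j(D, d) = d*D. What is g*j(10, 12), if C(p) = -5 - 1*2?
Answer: 13440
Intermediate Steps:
j(D, d) = D*d
C(p) = -7 (C(p) = -5 - 2 = -7)
g = 112 (g = -4*(-7)*4 = 28*4 = 112)
g*j(10, 12) = 112*(10*12) = 112*120 = 13440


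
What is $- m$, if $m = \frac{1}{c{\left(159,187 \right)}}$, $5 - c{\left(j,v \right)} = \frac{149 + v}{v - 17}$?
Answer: $- \frac{85}{257} \approx -0.33074$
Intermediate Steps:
$c{\left(j,v \right)} = 5 - \frac{149 + v}{-17 + v}$ ($c{\left(j,v \right)} = 5 - \frac{149 + v}{v - 17} = 5 - \frac{149 + v}{-17 + v}$)
$m = \frac{85}{257}$ ($m = \frac{1}{2 \frac{1}{-17 + 187} \left(-117 + 2 \cdot 187\right)} = \frac{1}{2 \cdot \frac{1}{170} \left(-117 + 374\right)} = \frac{1}{2 \cdot \frac{1}{170} \cdot 257} = \frac{1}{\frac{257}{85}} = \frac{85}{257} \approx 0.33074$)
$- m = \left(-1\right) \frac{85}{257} = - \frac{85}{257}$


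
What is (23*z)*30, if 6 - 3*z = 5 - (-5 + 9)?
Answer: 1150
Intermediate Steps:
z = 5/3 (z = 2 - (5 - (-5 + 9))/3 = 2 - (5 - 1*4)/3 = 2 - (5 - 4)/3 = 2 - ⅓*1 = 2 - ⅓ = 5/3 ≈ 1.6667)
(23*z)*30 = (23*(5/3))*30 = (115/3)*30 = 1150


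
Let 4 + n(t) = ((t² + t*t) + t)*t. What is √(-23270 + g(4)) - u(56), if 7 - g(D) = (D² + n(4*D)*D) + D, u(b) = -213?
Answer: 213 + I*√57059 ≈ 213.0 + 238.87*I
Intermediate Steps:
n(t) = -4 + t*(t + 2*t²) (n(t) = -4 + ((t² + t*t) + t)*t = -4 + ((t² + t²) + t)*t = -4 + (2*t² + t)*t = -4 + (t + 2*t²)*t = -4 + t*(t + 2*t²))
g(D) = 7 - D - D² - D*(-4 + 16*D² + 128*D³) (g(D) = 7 - ((D² + (-4 + (4*D)² + 2*(4*D)³)*D) + D) = 7 - ((D² + (-4 + 16*D² + 2*(64*D³))*D) + D) = 7 - ((D² + (-4 + 16*D² + 128*D³)*D) + D) = 7 - ((D² + D*(-4 + 16*D² + 128*D³)) + D) = 7 - (D + D² + D*(-4 + 16*D² + 128*D³)) = 7 + (-D - D² - D*(-4 + 16*D² + 128*D³)) = 7 - D - D² - D*(-4 + 16*D² + 128*D³))
√(-23270 + g(4)) - u(56) = √(-23270 + (7 - 1*4² - 128*4⁴ - 16*4³ + 3*4)) - 1*(-213) = √(-23270 + (7 - 1*16 - 128*256 - 16*64 + 12)) + 213 = √(-23270 + (7 - 16 - 32768 - 1024 + 12)) + 213 = √(-23270 - 33789) + 213 = √(-57059) + 213 = I*√57059 + 213 = 213 + I*√57059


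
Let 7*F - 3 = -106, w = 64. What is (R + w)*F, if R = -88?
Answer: 2472/7 ≈ 353.14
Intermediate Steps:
F = -103/7 (F = 3/7 + (⅐)*(-106) = 3/7 - 106/7 = -103/7 ≈ -14.714)
(R + w)*F = (-88 + 64)*(-103/7) = -24*(-103/7) = 2472/7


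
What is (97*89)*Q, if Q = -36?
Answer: -310788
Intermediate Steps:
(97*89)*Q = (97*89)*(-36) = 8633*(-36) = -310788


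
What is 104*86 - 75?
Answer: 8869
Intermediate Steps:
104*86 - 75 = 8944 - 75 = 8869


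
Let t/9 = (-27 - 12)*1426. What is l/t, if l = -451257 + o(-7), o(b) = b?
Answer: 225632/250263 ≈ 0.90158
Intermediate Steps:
l = -451264 (l = -451257 - 7 = -451264)
t = -500526 (t = 9*((-27 - 12)*1426) = 9*(-39*1426) = 9*(-55614) = -500526)
l/t = -451264/(-500526) = -451264*(-1/500526) = 225632/250263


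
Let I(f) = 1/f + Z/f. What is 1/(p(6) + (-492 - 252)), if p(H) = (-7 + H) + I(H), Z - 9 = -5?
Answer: -6/4465 ≈ -0.0013438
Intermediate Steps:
Z = 4 (Z = 9 - 5 = 4)
I(f) = 5/f (I(f) = 1/f + 4/f = 5/f)
p(H) = -7 + H + 5/H (p(H) = (-7 + H) + 5/H = -7 + H + 5/H)
1/(p(6) + (-492 - 252)) = 1/((-7 + 6 + 5/6) + (-492 - 252)) = 1/((-7 + 6 + 5*(⅙)) - 744) = 1/((-7 + 6 + ⅚) - 744) = 1/(-⅙ - 744) = 1/(-4465/6) = -6/4465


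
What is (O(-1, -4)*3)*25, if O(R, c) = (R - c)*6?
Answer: 1350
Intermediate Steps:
O(R, c) = -6*c + 6*R
(O(-1, -4)*3)*25 = ((-6*(-4) + 6*(-1))*3)*25 = ((24 - 6)*3)*25 = (18*3)*25 = 54*25 = 1350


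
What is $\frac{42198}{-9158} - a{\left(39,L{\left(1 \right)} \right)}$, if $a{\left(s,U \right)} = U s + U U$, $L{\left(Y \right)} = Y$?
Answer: $- \frac{204259}{4579} \approx -44.608$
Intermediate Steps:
$a{\left(s,U \right)} = U^{2} + U s$ ($a{\left(s,U \right)} = U s + U^{2} = U^{2} + U s$)
$\frac{42198}{-9158} - a{\left(39,L{\left(1 \right)} \right)} = \frac{42198}{-9158} - 1 \left(1 + 39\right) = 42198 \left(- \frac{1}{9158}\right) - 1 \cdot 40 = - \frac{21099}{4579} - 40 = - \frac{204259}{4579}$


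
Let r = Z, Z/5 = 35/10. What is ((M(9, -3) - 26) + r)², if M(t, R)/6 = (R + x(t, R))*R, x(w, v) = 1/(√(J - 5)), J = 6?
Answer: 3025/4 ≈ 756.25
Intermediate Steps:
x(w, v) = 1 (x(w, v) = 1/(√(6 - 5)) = 1/(√1) = 1/1 = 1)
M(t, R) = 6*R*(1 + R) (M(t, R) = 6*((R + 1)*R) = 6*((1 + R)*R) = 6*(R*(1 + R)) = 6*R*(1 + R))
Z = 35/2 (Z = 5*(35/10) = 5*(35*(⅒)) = 5*(7/2) = 35/2 ≈ 17.500)
r = 35/2 ≈ 17.500
((M(9, -3) - 26) + r)² = ((6*(-3)*(1 - 3) - 26) + 35/2)² = ((6*(-3)*(-2) - 26) + 35/2)² = ((36 - 26) + 35/2)² = (10 + 35/2)² = (55/2)² = 3025/4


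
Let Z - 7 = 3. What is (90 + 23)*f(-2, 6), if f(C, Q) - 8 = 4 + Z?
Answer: 2486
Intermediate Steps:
Z = 10 (Z = 7 + 3 = 10)
f(C, Q) = 22 (f(C, Q) = 8 + (4 + 10) = 8 + 14 = 22)
(90 + 23)*f(-2, 6) = (90 + 23)*22 = 113*22 = 2486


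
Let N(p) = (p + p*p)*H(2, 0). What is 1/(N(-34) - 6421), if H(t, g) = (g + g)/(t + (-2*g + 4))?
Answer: -1/6421 ≈ -0.00015574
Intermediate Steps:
H(t, g) = 2*g/(4 + t - 2*g) (H(t, g) = (2*g)/(t + (4 - 2*g)) = (2*g)/(4 + t - 2*g) = 2*g/(4 + t - 2*g))
N(p) = 0 (N(p) = (p + p*p)*(2*0/(4 + 2 - 2*0)) = (p + p²)*(2*0/(4 + 2 + 0)) = (p + p²)*(2*0/6) = (p + p²)*(2*0*(⅙)) = (p + p²)*0 = 0)
1/(N(-34) - 6421) = 1/(0 - 6421) = 1/(-6421) = -1/6421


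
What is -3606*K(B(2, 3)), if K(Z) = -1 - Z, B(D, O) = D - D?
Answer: 3606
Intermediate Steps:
B(D, O) = 0
-3606*K(B(2, 3)) = -3606*(-1 - 1*0) = -3606*(-1 + 0) = -3606*(-1) = 3606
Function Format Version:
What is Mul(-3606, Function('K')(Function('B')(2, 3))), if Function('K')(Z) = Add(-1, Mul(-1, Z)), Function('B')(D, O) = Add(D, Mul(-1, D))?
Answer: 3606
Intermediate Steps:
Function('B')(D, O) = 0
Mul(-3606, Function('K')(Function('B')(2, 3))) = Mul(-3606, Add(-1, Mul(-1, 0))) = Mul(-3606, Add(-1, 0)) = Mul(-3606, -1) = 3606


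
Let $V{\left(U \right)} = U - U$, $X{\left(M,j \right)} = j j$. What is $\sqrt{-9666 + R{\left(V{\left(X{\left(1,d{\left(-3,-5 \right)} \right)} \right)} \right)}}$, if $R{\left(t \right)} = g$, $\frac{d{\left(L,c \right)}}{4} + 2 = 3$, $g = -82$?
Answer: $2 i \sqrt{2437} \approx 98.732 i$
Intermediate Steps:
$d{\left(L,c \right)} = 4$ ($d{\left(L,c \right)} = -8 + 4 \cdot 3 = -8 + 12 = 4$)
$X{\left(M,j \right)} = j^{2}$
$V{\left(U \right)} = 0$
$R{\left(t \right)} = -82$
$\sqrt{-9666 + R{\left(V{\left(X{\left(1,d{\left(-3,-5 \right)} \right)} \right)} \right)}} = \sqrt{-9666 - 82} = \sqrt{-9748} = 2 i \sqrt{2437}$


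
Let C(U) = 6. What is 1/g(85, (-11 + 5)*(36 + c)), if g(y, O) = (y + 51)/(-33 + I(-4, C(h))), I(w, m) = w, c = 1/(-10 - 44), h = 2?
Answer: -37/136 ≈ -0.27206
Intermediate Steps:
c = -1/54 (c = 1/(-54) = -1/54 ≈ -0.018519)
g(y, O) = -51/37 - y/37 (g(y, O) = (y + 51)/(-33 - 4) = (51 + y)/(-37) = (51 + y)*(-1/37) = -51/37 - y/37)
1/g(85, (-11 + 5)*(36 + c)) = 1/(-51/37 - 1/37*85) = 1/(-51/37 - 85/37) = 1/(-136/37) = -37/136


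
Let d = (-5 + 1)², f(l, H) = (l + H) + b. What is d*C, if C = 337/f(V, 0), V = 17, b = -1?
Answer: 337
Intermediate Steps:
f(l, H) = -1 + H + l (f(l, H) = (l + H) - 1 = (H + l) - 1 = -1 + H + l)
d = 16 (d = (-4)² = 16)
C = 337/16 (C = 337/(-1 + 0 + 17) = 337/16 ≈ 21.063)
d*C = 16*(337/16) = 337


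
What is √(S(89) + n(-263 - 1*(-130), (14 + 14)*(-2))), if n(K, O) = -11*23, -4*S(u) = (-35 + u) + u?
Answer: I*√1155/2 ≈ 16.993*I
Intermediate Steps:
S(u) = 35/4 - u/2 (S(u) = -((-35 + u) + u)/4 = -(-35 + 2*u)/4 = 35/4 - u/2)
n(K, O) = -253
√(S(89) + n(-263 - 1*(-130), (14 + 14)*(-2))) = √((35/4 - ½*89) - 253) = √((35/4 - 89/2) - 253) = √(-143/4 - 253) = √(-1155/4) = I*√1155/2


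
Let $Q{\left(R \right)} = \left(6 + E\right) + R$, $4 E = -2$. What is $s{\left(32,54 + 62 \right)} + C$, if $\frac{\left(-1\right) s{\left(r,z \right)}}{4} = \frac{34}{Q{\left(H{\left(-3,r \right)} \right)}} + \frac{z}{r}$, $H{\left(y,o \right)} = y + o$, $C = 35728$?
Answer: $\frac{4927919}{138} \approx 35710.0$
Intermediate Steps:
$E = - \frac{1}{2}$ ($E = \frac{1}{4} \left(-2\right) = - \frac{1}{2} \approx -0.5$)
$H{\left(y,o \right)} = o + y$
$Q{\left(R \right)} = \frac{11}{2} + R$ ($Q{\left(R \right)} = \left(6 - \frac{1}{2}\right) + R = \frac{11}{2} + R$)
$s{\left(r,z \right)} = - \frac{136}{\frac{5}{2} + r} - \frac{4 z}{r}$ ($s{\left(r,z \right)} = - 4 \left(\frac{34}{\frac{11}{2} + \left(r - 3\right)} + \frac{z}{r}\right) = - 4 \left(\frac{34}{\frac{11}{2} + \left(-3 + r\right)} + \frac{z}{r}\right) = - 4 \left(\frac{34}{\frac{5}{2} + r} + \frac{z}{r}\right) = - \frac{136}{\frac{5}{2} + r} - \frac{4 z}{r}$)
$s{\left(32,54 + 62 \right)} + C = \frac{4 \left(\left(-68\right) 32 - \left(54 + 62\right) \left(5 + 2 \cdot 32\right)\right)}{32 \left(5 + 2 \cdot 32\right)} + 35728 = 4 \cdot \frac{1}{32} \frac{1}{5 + 64} \left(-2176 - 116 \left(5 + 64\right)\right) + 35728 = 4 \cdot \frac{1}{32} \cdot \frac{1}{69} \left(-2176 - 116 \cdot 69\right) + 35728 = 4 \cdot \frac{1}{32} \cdot \frac{1}{69} \left(-2176 - 8004\right) + 35728 = 4 \cdot \frac{1}{32} \cdot \frac{1}{69} \left(-10180\right) + 35728 = - \frac{2545}{138} + 35728 = \frac{4927919}{138}$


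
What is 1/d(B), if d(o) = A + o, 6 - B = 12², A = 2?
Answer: -1/136 ≈ -0.0073529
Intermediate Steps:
B = -138 (B = 6 - 1*12² = 6 - 1*144 = 6 - 144 = -138)
d(o) = 2 + o
1/d(B) = 1/(2 - 138) = 1/(-136) = -1/136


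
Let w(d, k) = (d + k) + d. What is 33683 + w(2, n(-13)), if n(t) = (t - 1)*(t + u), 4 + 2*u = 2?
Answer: 33883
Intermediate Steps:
u = -1 (u = -2 + (½)*2 = -2 + 1 = -1)
n(t) = (-1 + t)² (n(t) = (t - 1)*(t - 1) = (-1 + t)*(-1 + t) = (-1 + t)²)
w(d, k) = k + 2*d
33683 + w(2, n(-13)) = 33683 + ((1 + (-13)² - 2*(-13)) + 2*2) = 33683 + ((1 + 169 + 26) + 4) = 33683 + (196 + 4) = 33683 + 200 = 33883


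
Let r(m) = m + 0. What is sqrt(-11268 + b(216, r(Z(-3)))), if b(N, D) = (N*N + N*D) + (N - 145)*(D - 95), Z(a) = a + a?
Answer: sqrt(26921) ≈ 164.08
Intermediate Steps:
Z(a) = 2*a
r(m) = m
b(N, D) = N**2 + D*N + (-145 + N)*(-95 + D) (b(N, D) = (N**2 + D*N) + (-145 + N)*(-95 + D) = N**2 + D*N + (-145 + N)*(-95 + D))
sqrt(-11268 + b(216, r(Z(-3)))) = sqrt(-11268 + (13775 + 216**2 - 290*(-3) - 95*216 + 2*(2*(-3))*216)) = sqrt(-11268 + (13775 + 46656 - 145*(-6) - 20520 + 2*(-6)*216)) = sqrt(-11268 + (13775 + 46656 + 870 - 20520 - 2592)) = sqrt(-11268 + 38189) = sqrt(26921)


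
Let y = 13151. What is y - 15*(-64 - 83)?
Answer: 15356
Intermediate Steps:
y - 15*(-64 - 83) = 13151 - 15*(-64 - 83) = 13151 - 15*(-147) = 13151 + 2205 = 15356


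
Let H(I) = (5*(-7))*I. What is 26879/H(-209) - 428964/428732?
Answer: 2096503942/784043645 ≈ 2.6740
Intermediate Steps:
H(I) = -35*I
26879/H(-209) - 428964/428732 = 26879/((-35*(-209))) - 428964/428732 = 26879/7315 - 428964*1/428732 = 26879*(1/7315) - 107241/107183 = 26879/7315 - 107241/107183 = 2096503942/784043645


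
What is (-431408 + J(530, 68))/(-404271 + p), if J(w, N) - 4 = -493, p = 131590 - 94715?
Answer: 8149/6932 ≈ 1.1756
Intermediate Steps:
p = 36875
J(w, N) = -489 (J(w, N) = 4 - 493 = -489)
(-431408 + J(530, 68))/(-404271 + p) = (-431408 - 489)/(-404271 + 36875) = -431897/(-367396) = -431897*(-1/367396) = 8149/6932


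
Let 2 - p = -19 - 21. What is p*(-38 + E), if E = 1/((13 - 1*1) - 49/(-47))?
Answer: -976374/613 ≈ -1592.8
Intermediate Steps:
E = 47/613 (E = 1/((13 - 1) - 49*(-1/47)) = 1/(12 + 49/47) = 1/(613/47) = 47/613 ≈ 0.076672)
p = 42 (p = 2 - (-19 - 21) = 2 - 1*(-40) = 2 + 40 = 42)
p*(-38 + E) = 42*(-38 + 47/613) = 42*(-23247/613) = -976374/613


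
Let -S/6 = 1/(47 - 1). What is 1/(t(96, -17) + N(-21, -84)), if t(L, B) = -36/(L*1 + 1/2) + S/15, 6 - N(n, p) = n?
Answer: 22195/590792 ≈ 0.037568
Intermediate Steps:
N(n, p) = 6 - n
S = -3/23 (S = -6/(47 - 1) = -6/46 = -6*1/46 = -3/23 ≈ -0.13043)
t(L, B) = -1/115 - 36/(½ + L) (t(L, B) = -36/(L*1 + 1/2) - 3/23/15 = -36/(L + ½) - 3/23*1/15 = -36/(½ + L) - 1/115 = -1/115 - 36/(½ + L))
1/(t(96, -17) + N(-21, -84)) = 1/((-8281 - 2*96)/(115*(1 + 2*96)) + (6 - 1*(-21))) = 1/((-8281 - 192)/(115*(1 + 192)) + (6 + 21)) = 1/((1/115)*(-8473)/193 + 27) = 1/((1/115)*(1/193)*(-8473) + 27) = 1/(-8473/22195 + 27) = 1/(590792/22195) = 22195/590792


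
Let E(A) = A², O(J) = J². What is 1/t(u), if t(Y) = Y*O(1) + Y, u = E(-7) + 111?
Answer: 1/320 ≈ 0.0031250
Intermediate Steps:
u = 160 (u = (-7)² + 111 = 49 + 111 = 160)
t(Y) = 2*Y (t(Y) = Y*1² + Y = Y*1 + Y = Y + Y = 2*Y)
1/t(u) = 1/(2*160) = 1/320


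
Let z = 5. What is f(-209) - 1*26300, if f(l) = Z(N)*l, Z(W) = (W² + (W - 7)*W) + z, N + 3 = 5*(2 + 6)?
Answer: -545456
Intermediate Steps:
N = 37 (N = -3 + 5*(2 + 6) = -3 + 5*8 = -3 + 40 = 37)
Z(W) = 5 + W² + W*(-7 + W) (Z(W) = (W² + (W - 7)*W) + 5 = (W² + (-7 + W)*W) + 5 = (W² + W*(-7 + W)) + 5 = 5 + W² + W*(-7 + W))
f(l) = 2484*l (f(l) = (5 - 7*37 + 2*37²)*l = (5 - 259 + 2*1369)*l = (5 - 259 + 2738)*l = 2484*l)
f(-209) - 1*26300 = 2484*(-209) - 1*26300 = -519156 - 26300 = -545456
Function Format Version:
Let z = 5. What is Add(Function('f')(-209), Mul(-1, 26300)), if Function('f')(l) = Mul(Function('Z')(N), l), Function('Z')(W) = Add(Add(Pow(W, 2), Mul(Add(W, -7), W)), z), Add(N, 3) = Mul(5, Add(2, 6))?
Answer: -545456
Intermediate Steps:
N = 37 (N = Add(-3, Mul(5, Add(2, 6))) = Add(-3, Mul(5, 8)) = Add(-3, 40) = 37)
Function('Z')(W) = Add(5, Pow(W, 2), Mul(W, Add(-7, W))) (Function('Z')(W) = Add(Add(Pow(W, 2), Mul(Add(W, -7), W)), 5) = Add(Add(Pow(W, 2), Mul(Add(-7, W), W)), 5) = Add(Add(Pow(W, 2), Mul(W, Add(-7, W))), 5) = Add(5, Pow(W, 2), Mul(W, Add(-7, W))))
Function('f')(l) = Mul(2484, l) (Function('f')(l) = Mul(Add(5, Mul(-7, 37), Mul(2, Pow(37, 2))), l) = Mul(Add(5, -259, Mul(2, 1369)), l) = Mul(Add(5, -259, 2738), l) = Mul(2484, l))
Add(Function('f')(-209), Mul(-1, 26300)) = Add(Mul(2484, -209), Mul(-1, 26300)) = Add(-519156, -26300) = -545456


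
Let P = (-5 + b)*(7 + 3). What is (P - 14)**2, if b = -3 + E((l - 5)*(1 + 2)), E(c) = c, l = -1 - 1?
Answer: 92416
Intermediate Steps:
l = -2
b = -24 (b = -3 + (-2 - 5)*(1 + 2) = -3 - 7*3 = -3 - 21 = -24)
P = -290 (P = (-5 - 24)*(7 + 3) = -29*10 = -290)
(P - 14)**2 = (-290 - 14)**2 = (-304)**2 = 92416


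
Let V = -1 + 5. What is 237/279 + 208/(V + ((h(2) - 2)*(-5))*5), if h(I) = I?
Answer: 4915/93 ≈ 52.849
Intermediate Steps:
V = 4
237/279 + 208/(V + ((h(2) - 2)*(-5))*5) = 237/279 + 208/(4 + ((2 - 2)*(-5))*5) = 237*(1/279) + 208/(4 + (0*(-5))*5) = 79/93 + 208/(4 + 0*5) = 79/93 + 208/(4 + 0) = 79/93 + 208/4 = 79/93 + 208*(1/4) = 79/93 + 52 = 4915/93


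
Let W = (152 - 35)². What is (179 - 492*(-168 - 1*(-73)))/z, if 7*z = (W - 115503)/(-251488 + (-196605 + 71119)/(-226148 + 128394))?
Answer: 1345690308050963/1658787626 ≈ 8.1125e+5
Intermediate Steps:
W = 13689 (W = 117² = 13689)
z = 1658787626/28681137877 (z = ((13689 - 115503)/(-251488 + (-196605 + 71119)/(-226148 + 128394)))/7 = (-101814/(-251488 - 125486/(-97754)))/7 = (-101814/(-251488 - 125486*(-1/97754)))/7 = (-101814/(-251488 + 62743/48877))/7 = (-101814/(-12291916233/48877))/7 = (-101814*(-48877/12291916233))/7 = (⅐)*(1658787626/4097305411) = 1658787626/28681137877 ≈ 0.057835)
(179 - 492*(-168 - 1*(-73)))/z = (179 - 492*(-168 - 1*(-73)))/(1658787626/28681137877) = (179 - 492*(-168 + 73))*(28681137877/1658787626) = (179 - 492*(-95))*(28681137877/1658787626) = (179 + 46740)*(28681137877/1658787626) = 46919*(28681137877/1658787626) = 1345690308050963/1658787626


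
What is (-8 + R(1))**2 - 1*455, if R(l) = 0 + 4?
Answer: -439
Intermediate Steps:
R(l) = 4
(-8 + R(1))**2 - 1*455 = (-8 + 4)**2 - 1*455 = (-4)**2 - 455 = 16 - 455 = -439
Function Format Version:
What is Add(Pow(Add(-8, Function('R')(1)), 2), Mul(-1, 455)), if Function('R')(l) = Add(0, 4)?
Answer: -439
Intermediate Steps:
Function('R')(l) = 4
Add(Pow(Add(-8, Function('R')(1)), 2), Mul(-1, 455)) = Add(Pow(Add(-8, 4), 2), Mul(-1, 455)) = Add(Pow(-4, 2), -455) = Add(16, -455) = -439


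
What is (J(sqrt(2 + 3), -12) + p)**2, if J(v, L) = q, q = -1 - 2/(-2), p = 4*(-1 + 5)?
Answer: 256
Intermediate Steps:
p = 16 (p = 4*4 = 16)
q = 0 (q = -1 - 2*(-1/2) = -1 + 1 = 0)
J(v, L) = 0
(J(sqrt(2 + 3), -12) + p)**2 = (0 + 16)**2 = 16**2 = 256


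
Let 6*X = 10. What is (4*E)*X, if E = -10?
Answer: -200/3 ≈ -66.667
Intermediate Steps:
X = 5/3 (X = (⅙)*10 = 5/3 ≈ 1.6667)
(4*E)*X = (4*(-10))*(5/3) = -40*5/3 = -200/3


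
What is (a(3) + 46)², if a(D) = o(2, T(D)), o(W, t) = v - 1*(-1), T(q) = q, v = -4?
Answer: 1849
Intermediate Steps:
o(W, t) = -3 (o(W, t) = -4 - 1*(-1) = -4 + 1 = -3)
a(D) = -3
(a(3) + 46)² = (-3 + 46)² = 43² = 1849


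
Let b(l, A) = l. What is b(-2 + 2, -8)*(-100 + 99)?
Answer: 0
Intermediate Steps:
b(-2 + 2, -8)*(-100 + 99) = (-2 + 2)*(-100 + 99) = 0*(-1) = 0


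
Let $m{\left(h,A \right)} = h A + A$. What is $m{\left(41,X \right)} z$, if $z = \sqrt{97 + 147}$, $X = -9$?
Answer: $- 756 \sqrt{61} \approx -5904.5$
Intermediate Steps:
$z = 2 \sqrt{61}$ ($z = \sqrt{244} = 2 \sqrt{61} \approx 15.62$)
$m{\left(h,A \right)} = A + A h$ ($m{\left(h,A \right)} = A h + A = A + A h$)
$m{\left(41,X \right)} z = - 9 \left(1 + 41\right) 2 \sqrt{61} = \left(-9\right) 42 \cdot 2 \sqrt{61} = - 378 \cdot 2 \sqrt{61} = - 756 \sqrt{61}$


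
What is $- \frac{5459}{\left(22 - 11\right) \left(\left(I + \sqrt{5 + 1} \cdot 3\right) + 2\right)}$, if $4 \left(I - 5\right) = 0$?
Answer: $\frac{38213}{55} - \frac{16377 \sqrt{6}}{55} \approx -34.587$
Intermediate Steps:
$I = 5$ ($I = 5 + \frac{1}{4} \cdot 0 = 5 + 0 = 5$)
$- \frac{5459}{\left(22 - 11\right) \left(\left(I + \sqrt{5 + 1} \cdot 3\right) + 2\right)} = - \frac{5459}{\left(22 - 11\right) \left(\left(5 + \sqrt{5 + 1} \cdot 3\right) + 2\right)} = - \frac{5459}{11 \left(\left(5 + \sqrt{6} \cdot 3\right) + 2\right)} = - \frac{5459}{11 \left(\left(5 + 3 \sqrt{6}\right) + 2\right)} = - \frac{5459}{11 \left(7 + 3 \sqrt{6}\right)} = - \frac{5459}{77 + 33 \sqrt{6}}$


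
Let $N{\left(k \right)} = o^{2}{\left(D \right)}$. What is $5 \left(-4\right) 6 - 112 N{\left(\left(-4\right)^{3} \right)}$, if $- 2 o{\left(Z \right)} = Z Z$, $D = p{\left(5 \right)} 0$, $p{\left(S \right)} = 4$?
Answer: $-120$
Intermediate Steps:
$D = 0$ ($D = 4 \cdot 0 = 0$)
$o{\left(Z \right)} = - \frac{Z^{2}}{2}$ ($o{\left(Z \right)} = - \frac{Z Z}{2} = - \frac{Z^{2}}{2}$)
$N{\left(k \right)} = 0$ ($N{\left(k \right)} = \left(- \frac{0^{2}}{2}\right)^{2} = \left(\left(- \frac{1}{2}\right) 0\right)^{2} = 0^{2} = 0$)
$5 \left(-4\right) 6 - 112 N{\left(\left(-4\right)^{3} \right)} = 5 \left(-4\right) 6 - 0 = \left(-20\right) 6 + 0 = -120 + 0 = -120$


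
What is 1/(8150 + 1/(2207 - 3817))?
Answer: 1610/13121499 ≈ 0.00012270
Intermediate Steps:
1/(8150 + 1/(2207 - 3817)) = 1/(8150 + 1/(-1610)) = 1/(8150 - 1/1610) = 1/(13121499/1610) = 1610/13121499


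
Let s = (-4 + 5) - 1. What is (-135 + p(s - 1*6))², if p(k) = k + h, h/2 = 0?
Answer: 19881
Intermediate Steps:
h = 0 (h = 2*0 = 0)
s = 0 (s = 1 - 1 = 0)
p(k) = k (p(k) = k + 0 = k)
(-135 + p(s - 1*6))² = (-135 + (0 - 1*6))² = (-135 + (0 - 6))² = (-135 - 6)² = (-141)² = 19881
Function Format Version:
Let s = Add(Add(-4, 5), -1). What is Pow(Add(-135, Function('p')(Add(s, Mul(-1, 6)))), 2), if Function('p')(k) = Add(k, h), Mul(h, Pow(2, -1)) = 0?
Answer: 19881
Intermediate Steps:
h = 0 (h = Mul(2, 0) = 0)
s = 0 (s = Add(1, -1) = 0)
Function('p')(k) = k (Function('p')(k) = Add(k, 0) = k)
Pow(Add(-135, Function('p')(Add(s, Mul(-1, 6)))), 2) = Pow(Add(-135, Add(0, Mul(-1, 6))), 2) = Pow(Add(-135, Add(0, -6)), 2) = Pow(Add(-135, -6), 2) = Pow(-141, 2) = 19881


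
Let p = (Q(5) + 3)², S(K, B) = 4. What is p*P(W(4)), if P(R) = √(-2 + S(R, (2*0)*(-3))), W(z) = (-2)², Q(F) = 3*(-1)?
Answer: 0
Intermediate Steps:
Q(F) = -3
W(z) = 4
p = 0 (p = (-3 + 3)² = 0² = 0)
P(R) = √2 (P(R) = √(-2 + 4) = √2)
p*P(W(4)) = 0*√2 = 0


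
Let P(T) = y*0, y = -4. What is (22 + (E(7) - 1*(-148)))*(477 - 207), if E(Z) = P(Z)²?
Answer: 45900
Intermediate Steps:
P(T) = 0 (P(T) = -4*0 = 0)
E(Z) = 0 (E(Z) = 0² = 0)
(22 + (E(7) - 1*(-148)))*(477 - 207) = (22 + (0 - 1*(-148)))*(477 - 207) = (22 + (0 + 148))*270 = (22 + 148)*270 = 170*270 = 45900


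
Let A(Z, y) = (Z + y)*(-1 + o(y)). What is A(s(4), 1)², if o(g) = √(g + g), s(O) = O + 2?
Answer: 147 - 98*√2 ≈ 8.4071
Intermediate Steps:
s(O) = 2 + O
o(g) = √2*√g (o(g) = √(2*g) = √2*√g)
A(Z, y) = (-1 + √2*√y)*(Z + y) (A(Z, y) = (Z + y)*(-1 + √2*√y) = (-1 + √2*√y)*(Z + y))
A(s(4), 1)² = (-(2 + 4) - 1*1 + √2*1^(3/2) + (2 + 4)*√2*√1)² = (-1*6 - 1 + √2*1 + 6*√2*1)² = (-6 - 1 + √2 + 6*√2)² = (-7 + 7*√2)²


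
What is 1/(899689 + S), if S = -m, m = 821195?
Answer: 1/78494 ≈ 1.2740e-5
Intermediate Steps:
S = -821195 (S = -1*821195 = -821195)
1/(899689 + S) = 1/(899689 - 821195) = 1/78494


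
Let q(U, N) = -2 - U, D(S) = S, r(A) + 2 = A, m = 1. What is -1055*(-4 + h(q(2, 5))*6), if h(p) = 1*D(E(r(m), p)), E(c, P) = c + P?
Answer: 35870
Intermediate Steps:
r(A) = -2 + A
E(c, P) = P + c
h(p) = -1 + p (h(p) = 1*(p + (-2 + 1)) = 1*(p - 1) = 1*(-1 + p) = -1 + p)
-1055*(-4 + h(q(2, 5))*6) = -1055*(-4 + (-1 + (-2 - 1*2))*6) = -1055*(-4 + (-1 + (-2 - 2))*6) = -1055*(-4 + (-1 - 4)*6) = -1055*(-4 - 5*6) = -1055*(-4 - 30) = -1055*(-34) = 35870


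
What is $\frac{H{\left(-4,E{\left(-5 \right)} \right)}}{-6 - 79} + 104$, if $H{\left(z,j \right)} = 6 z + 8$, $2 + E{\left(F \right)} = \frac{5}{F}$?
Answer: $\frac{8856}{85} \approx 104.19$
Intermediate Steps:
$E{\left(F \right)} = -2 + \frac{5}{F}$
$H{\left(z,j \right)} = 8 + 6 z$
$\frac{H{\left(-4,E{\left(-5 \right)} \right)}}{-6 - 79} + 104 = \frac{8 + 6 \left(-4\right)}{-6 - 79} + 104 = \frac{8 - 24}{-85} + 104 = \left(-16\right) \left(- \frac{1}{85}\right) + 104 = \frac{16}{85} + 104 = \frac{8856}{85}$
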